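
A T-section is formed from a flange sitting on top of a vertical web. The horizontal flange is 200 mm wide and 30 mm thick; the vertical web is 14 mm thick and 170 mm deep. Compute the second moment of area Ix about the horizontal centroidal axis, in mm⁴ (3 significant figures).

Ix ≈ 2.32 × 10⁷ mm⁴

Break the section into simple shapes (no overlaps), measuring from the bottom-left corner of the bounding box.
Flange: 200 × 30, A = 6 000 mm², y = 185 mm, Ī = 450 000 mm⁴.
Web: 14 × 170, A = 2 380 mm², y = 85 mm, Ī = 5 731 833 mm⁴.
Centroid: ȳ = ΣA·y / ΣA = 156.6 mm.
Transfer each piece to the horizontal centroidal axis using Ī + A·d² with d = y − 156.6:
  flange: d = 28.401 mm → contributes +5 289 685 mm⁴
  web: d = -71.599 mm → contributes +17 932 721 mm⁴
Total I = 23 222 406 mm⁴.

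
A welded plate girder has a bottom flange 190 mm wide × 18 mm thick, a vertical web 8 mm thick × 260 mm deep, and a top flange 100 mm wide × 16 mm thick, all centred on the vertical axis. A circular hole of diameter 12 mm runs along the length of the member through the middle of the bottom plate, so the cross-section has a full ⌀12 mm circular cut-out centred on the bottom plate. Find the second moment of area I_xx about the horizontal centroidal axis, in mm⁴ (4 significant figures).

I_xx ≈ 9.804 × 10⁷ mm⁴

Break the section into simple shapes (no overlaps), measuring from the bottom-left corner of the bounding box.
Bottom plate: 190 × 18, A = 3 420 mm², y = 9 mm, Ī = 92 340 mm⁴.
Web plate: 8 × 260, A = 2 080 mm², y = 148 mm, Ī = 11 717 333 mm⁴.
Top plate: 100 × 16, A = 1 600 mm², y = 286 mm, Ī = 34133.3 mm⁴.
Hole (subtracted): ⌀12, A = 113.097 mm², y = 9 mm, Ī = 1017.88 mm⁴.
Centroid: ȳ = ΣA·y / ΣA = 113.813 mm.
Transfer each piece to the horizontal centroidal axis using Ī + A·d² with d = y − 113.813:
  bottom plate: d = -104.813 mm → contributes +37 663 838 mm⁴
  web plate: d = 34.1867 mm → contributes +14 148 299 mm⁴
  top plate: d = 172.187 mm → contributes +47 471 374 mm⁴
  hole: d = -104.813 mm → contributes −1 243 485 mm⁴
Total I = 98 040 027 mm⁴.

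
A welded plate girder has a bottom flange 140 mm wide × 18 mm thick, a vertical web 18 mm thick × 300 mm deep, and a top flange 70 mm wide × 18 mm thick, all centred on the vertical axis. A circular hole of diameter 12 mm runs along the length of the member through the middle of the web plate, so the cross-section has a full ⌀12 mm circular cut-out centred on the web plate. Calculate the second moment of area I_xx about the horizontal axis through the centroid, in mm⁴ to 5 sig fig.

I_xx ≈ 1.3174 × 10⁸ mm⁴

Split into non-overlapping primitives; take the origin at the lower-left of the bounding box.
Bottom plate: 140 × 18, A = 2 520 mm², y = 9 mm, Ī = 68 040 mm⁴.
Web plate: 18 × 300, A = 5 400 mm², y = 168 mm, Ī = 40 500 000 mm⁴.
Top plate: 70 × 18, A = 1 260 mm², y = 327 mm, Ī = 34 020 mm⁴.
Hole (subtracted): ⌀12, A = 113.0973 mm², y = 168 mm, Ī = 1017.876 mm⁴.
Centroid: ȳ = ΣA·y / ΣA = 145.9043 mm.
Transfer each piece to the horizontal axis through the centroid using Ī + A·d² with d = y − 145.9043:
  bottom plate: d = -136.9043 mm → contributes +47 299 831 mm⁴
  web plate: d = 22.09575 mm → contributes +43 136 399 mm⁴
  top plate: d = 181.0957 mm → contributes +41 356 564 mm⁴
  hole: d = 22.09575 mm → contributes −56234.49 mm⁴
Total I = 131 736 560 mm⁴.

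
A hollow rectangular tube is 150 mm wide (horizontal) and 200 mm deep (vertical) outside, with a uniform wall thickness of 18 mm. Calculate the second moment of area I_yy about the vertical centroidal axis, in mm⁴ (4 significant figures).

I_yy ≈ 3.600 × 10⁷ mm⁴

Break the section into simple shapes (no overlaps), measuring from the bottom-left corner of the bounding box.
Outer rectangle: 150 × 200, A = 30 000 mm², x = 75 mm, Ī = 56 250 000 mm⁴.
Inner void (subtracted): 114 × 164, A = 18 696 mm², x = 75 mm, Ī = 20 247 768 mm⁴.
By symmetry the centroid is at mid-width, x̄ = 75 mm.
All pieces are centred on the vertical centroidal axis, so I = ΣĪ (holes subtracted) = 36 002 232 mm⁴.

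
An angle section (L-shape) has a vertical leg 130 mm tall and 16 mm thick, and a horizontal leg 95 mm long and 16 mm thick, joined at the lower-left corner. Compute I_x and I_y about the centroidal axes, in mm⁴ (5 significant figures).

I_x ≈ 5.5107 × 10⁶ mm⁴, I_y ≈ 2.4757 × 10⁶ mm⁴

Decompose the section into non-overlapping parts with the origin at the bottom-left of its bounding rectangle.
Vertical leg: 16 × 130, A = 2 080 mm², y = 65 mm, Ī = 2 929 333 mm⁴.
Horizontal leg (remainder): 79 × 16, A = 1 264 mm², y = 8 mm, Ī = 26965.33 mm⁴.
Centroid: ȳ = ΣA·y / ΣA = 43.45455 mm.
Transfer each piece to the centroidal x-axis using Ī + A·d² with d = y − 43.45455:
  vertical leg: d = 21.54545 mm → contributes +3 894 883 mm⁴
  horizontal leg (remainder): d = -35.45455 mm → contributes +1 615 845 mm⁴
Total I = 5 510 728 mm⁴.
For the y-axis: x̄ = 25.95455 mm.
Repeating about the centroidal y-axis gives I_y = 2 475 668 mm⁴.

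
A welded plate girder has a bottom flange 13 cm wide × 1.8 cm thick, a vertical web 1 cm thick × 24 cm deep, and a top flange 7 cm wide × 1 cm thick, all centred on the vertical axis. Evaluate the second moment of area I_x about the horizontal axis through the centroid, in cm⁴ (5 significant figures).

Break the section into simple shapes (no overlaps), measuring from the bottom-left corner of the bounding box.
Bottom plate: 13 × 1.8, A = 23.4 cm², y = 0.9 cm, Ī = 6.318 cm⁴.
Web plate: 1 × 24, A = 24 cm², y = 13.8 cm, Ī = 1 152 cm⁴.
Top plate: 7 × 1, A = 7 cm², y = 26.3 cm, Ī = 0.5833333 cm⁴.
Centroid: ȳ = ΣA·y / ΣA = 9.859559 cm.
Transfer each piece to the horizontal axis through the centroid using Ī + A·d² with d = y − 9.859559:
  bottom plate: d = -8.959559 cm → contributes +1884.722 cm⁴
  web plate: d = 3.940441 cm → contributes +1524.65 cm⁴
  top plate: d = 16.44044 cm → contributes +1892.6 cm⁴
Total I = 5301.972 cm⁴.

I_x ≈ 5302.0 cm⁴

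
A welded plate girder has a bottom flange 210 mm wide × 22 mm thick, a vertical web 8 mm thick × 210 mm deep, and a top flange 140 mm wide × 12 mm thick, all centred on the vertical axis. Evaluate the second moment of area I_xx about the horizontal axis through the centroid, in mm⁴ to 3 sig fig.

Split into non-overlapping primitives; take the origin at the lower-left of the bounding box.
Bottom plate: 210 × 22, A = 4 620 mm², y = 11 mm, Ī = 186 340 mm⁴.
Web plate: 8 × 210, A = 1 680 mm², y = 127 mm, Ī = 6 174 000 mm⁴.
Top plate: 140 × 12, A = 1 680 mm², y = 238 mm, Ī = 20 160 mm⁴.
Centroid: ȳ = ΣA·y / ΣA = 83.211 mm.
Transfer each piece to the horizontal axis through the centroid using Ī + A·d² with d = y − 83.211:
  bottom plate: d = -72.211 mm → contributes +24 276 684 mm⁴
  web plate: d = 43.789 mm → contributes +9 395 430 mm⁴
  top plate: d = 154.79 mm → contributes +40 272 592 mm⁴
Total I = 73 944 706 mm⁴.

I_xx ≈ 7.39 × 10⁷ mm⁴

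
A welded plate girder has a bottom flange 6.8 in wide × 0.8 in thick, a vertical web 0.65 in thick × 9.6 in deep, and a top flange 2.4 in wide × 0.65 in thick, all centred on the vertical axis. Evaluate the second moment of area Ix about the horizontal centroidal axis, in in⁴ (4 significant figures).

Break the section into simple shapes (no overlaps), measuring from the bottom-left corner of the bounding box.
Bottom plate: 6.8 × 0.8, A = 5.44 in², y = 0.4 in, Ī = 0.290133 in⁴.
Web plate: 0.65 × 9.6, A = 6.24 in², y = 5.6 in, Ī = 47.9232 in⁴.
Top plate: 2.4 × 0.65, A = 1.56 in², y = 10.725 in, Ī = 0.054925 in⁴.
Centroid: ȳ = ΣA·y / ΣA = 4.0673 in.
Transfer each piece to the horizontal centroidal axis using Ī + A·d² with d = y − 4.0673:
  bottom plate: d = -3.6673 in → contributes +73.453 in⁴
  web plate: d = 1.5327 in → contributes +62.5821 in⁴
  top plate: d = 6.6577 in → contributes +69.202 in⁴
Total I = 205.237 in⁴.

Ix ≈ 205.2 in⁴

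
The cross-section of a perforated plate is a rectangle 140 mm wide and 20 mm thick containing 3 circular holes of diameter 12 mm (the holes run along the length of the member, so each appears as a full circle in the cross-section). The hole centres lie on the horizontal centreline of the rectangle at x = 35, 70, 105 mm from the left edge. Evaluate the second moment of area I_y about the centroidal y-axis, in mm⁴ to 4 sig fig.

I_y ≈ 4.293 × 10⁶ mm⁴

Decompose the section into non-overlapping parts with the origin at the bottom-left of its bounding rectangle.
Plate: 140 × 20, A = 2 800 mm², x = 70 mm, Ī = 4 573 333 mm⁴.
Hole 1 (subtracted): ⌀12, A = 113.097 mm², x = 35 mm, Ī = 1017.88 mm⁴.
Hole 2 (subtracted): ⌀12, A = 113.097 mm², x = 70 mm, Ī = 1017.88 mm⁴.
Hole 3 (subtracted): ⌀12, A = 113.097 mm², x = 105 mm, Ī = 1017.88 mm⁴.
By symmetry the centroid is at mid-width, x̄ = 70 mm.
Transfer each piece to the centroidal y-axis using Ī + A·d² with d = x − 70:
  plate: d = 0 mm → contributes +4 573 333 mm⁴
  hole 1: d = -35 mm → contributes −139 562 mm⁴
  hole 2: d = 0 mm → contributes −1017.88 mm⁴
  hole 3: d = 35 mm → contributes −139 562 mm⁴
Total I = 4 293 191 mm⁴.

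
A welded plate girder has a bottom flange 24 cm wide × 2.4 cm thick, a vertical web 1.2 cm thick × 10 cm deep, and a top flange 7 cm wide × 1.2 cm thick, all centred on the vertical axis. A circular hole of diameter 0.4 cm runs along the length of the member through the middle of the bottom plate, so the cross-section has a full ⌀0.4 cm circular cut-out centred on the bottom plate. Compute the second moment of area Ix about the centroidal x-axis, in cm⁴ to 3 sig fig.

Ix ≈ 1370 cm⁴

Decompose the section into non-overlapping parts with the origin at the bottom-left of its bounding rectangle.
Bottom plate: 24 × 2.4, A = 57.6 cm², y = 1.2 cm, Ī = 27.648 cm⁴.
Web plate: 1.2 × 10, A = 12 cm², y = 7.4 cm, Ī = 100 cm⁴.
Top plate: 7 × 1.2, A = 8.4 cm², y = 13 cm, Ī = 1.008 cm⁴.
Hole (subtracted): ⌀0.4, A = 0.12566 cm², y = 1.2 cm, Ī = 0.0012566 cm⁴.
Centroid: ȳ = ΣA·y / ΣA = 3.4282 cm.
Transfer each piece to the centroidal x-axis using Ī + A·d² with d = y − 3.4282:
  bottom plate: d = -2.2282 cm → contributes +313.63 cm⁴
  web plate: d = 3.9718 cm → contributes +289.3 cm⁴
  top plate: d = 9.5718 cm → contributes +770.61 cm⁴
  hole: d = -2.2282 cm → contributes −0.62516 cm⁴
Total I = 1372.9 cm⁴.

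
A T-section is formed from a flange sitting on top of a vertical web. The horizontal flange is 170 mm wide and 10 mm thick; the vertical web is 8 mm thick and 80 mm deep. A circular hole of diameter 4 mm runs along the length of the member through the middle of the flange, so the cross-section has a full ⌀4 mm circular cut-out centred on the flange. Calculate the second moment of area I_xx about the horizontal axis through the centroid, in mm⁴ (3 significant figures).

Treat the section as a set of non-overlapping primitives; coordinates are from the bounding-box lower-left.
Flange: 170 × 10, A = 1 700 mm², y = 85 mm, Ī = 14 167 mm⁴.
Web: 8 × 80, A = 640 mm², y = 40 mm, Ī = 341 333 mm⁴.
Hole (subtracted): ⌀4, A = 12.566 mm², y = 85 mm, Ī = 12.566 mm⁴.
Centroid: ȳ = ΣA·y / ΣA = 72.626 mm.
Transfer each piece to the horizontal axis through the centroid using Ī + A·d² with d = y − 72.626:
  flange: d = 12.374 mm → contributes +274 470 mm⁴
  web: d = -32.626 mm → contributes +1 022 579 mm⁴
  hole: d = 12.374 mm → contributes −1936.7 mm⁴
Total I = 1 295 112 mm⁴.

I_xx ≈ 1.30 × 10⁶ mm⁴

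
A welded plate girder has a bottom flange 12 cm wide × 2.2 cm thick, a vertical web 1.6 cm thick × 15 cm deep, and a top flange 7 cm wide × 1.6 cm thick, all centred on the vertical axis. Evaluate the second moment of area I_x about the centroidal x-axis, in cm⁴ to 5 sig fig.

Decompose the section into non-overlapping parts with the origin at the bottom-left of its bounding rectangle.
Bottom plate: 12 × 2.2, A = 26.4 cm², y = 1.1 cm, Ī = 10.648 cm⁴.
Web plate: 1.6 × 15, A = 24 cm², y = 9.7 cm, Ī = 450 cm⁴.
Top plate: 7 × 1.6, A = 11.2 cm², y = 18 cm, Ī = 2.389333 cm⁴.
Centroid: ȳ = ΣA·y / ΣA = 7.523377 cm.
Transfer each piece to the centroidal x-axis using Ī + A·d² with d = y − 7.523377:
  bottom plate: d = -6.423377 cm → contributes +1099.906 cm⁴
  web plate: d = 2.176623 cm → contributes +563.7045 cm⁴
  top plate: d = 10.47662 cm → contributes +1231.697 cm⁴
Total I = 2895.308 cm⁴.

I_x ≈ 2895.3 cm⁴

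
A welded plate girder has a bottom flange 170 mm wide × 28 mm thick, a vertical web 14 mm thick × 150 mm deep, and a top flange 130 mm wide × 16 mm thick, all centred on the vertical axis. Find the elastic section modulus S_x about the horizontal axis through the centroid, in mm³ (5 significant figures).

S_x ≈ 4.1384 × 10⁵ mm³

Treat the section as a set of non-overlapping primitives; coordinates are from the bounding-box lower-left.
Bottom plate: 170 × 28, A = 4 760 mm², y = 14 mm, Ī = 310986.7 mm⁴.
Web plate: 14 × 150, A = 2 100 mm², y = 103 mm, Ī = 3 937 500 mm⁴.
Top plate: 130 × 16, A = 2 080 mm², y = 186 mm, Ī = 44373.33 mm⁴.
Centroid: ȳ = ΣA·y / ΣA = 74.92394 mm.
Transfer each piece to the horizontal axis through the centroid using Ī + A·d² with d = y − 74.92394:
  bottom plate: d = -60.92394 mm → contributes +17 978 803 mm⁴
  web plate: d = 28.07606 mm → contributes +5 592 857 mm⁴
  top plate: d = 111.0761 mm → contributes +25 707 188 mm⁴
Total I = 49 278 848 mm⁴.
Extreme fibre distance c = 119.0761 mm; S = I/c = 413843.4 mm³.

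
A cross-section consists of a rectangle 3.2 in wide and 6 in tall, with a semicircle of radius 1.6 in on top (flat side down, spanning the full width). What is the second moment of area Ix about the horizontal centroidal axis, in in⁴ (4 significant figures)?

Ix ≈ 103.3 in⁴

Decompose the section into non-overlapping parts with the origin at the bottom-left of its bounding rectangle.
Rectangular body: 3.2 × 6, A = 19.2 in², y = 3 in, Ī = 57.6 in⁴.
Semicircular cap: semicircle r = 1.6, A = 4.02124 in², y = 6.67906 in, Ī = 0.719303 in⁴.
Centroid: ȳ = ΣA·y / ΣA = 3.63711 in.
Transfer each piece to the horizontal centroidal axis using Ī + A·d² with d = y − 3.63711:
  rectangular body: d = -0.637106 in → contributes +65.3933 in⁴
  semicircular cap: d = 3.04196 in → contributes +37.9298 in⁴
Total I = 103.323 in⁴.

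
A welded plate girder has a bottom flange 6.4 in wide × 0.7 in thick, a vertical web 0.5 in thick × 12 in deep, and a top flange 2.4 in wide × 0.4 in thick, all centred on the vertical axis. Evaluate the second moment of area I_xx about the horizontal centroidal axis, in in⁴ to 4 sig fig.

Split into non-overlapping primitives; take the origin at the lower-left of the bounding box.
Bottom plate: 6.4 × 0.7, A = 4.48 in², y = 0.35 in, Ī = 0.182933 in⁴.
Web plate: 0.5 × 12, A = 6 in², y = 6.7 in, Ī = 72 in⁴.
Top plate: 2.4 × 0.4, A = 0.96 in², y = 12.9 in, Ī = 0.0128 in⁴.
Centroid: ȳ = ΣA·y / ΣA = 4.73357 in.
Transfer each piece to the horizontal centroidal axis using Ī + A·d² with d = y − 4.73357:
  bottom plate: d = -4.38357 in → contributes +86.2691 in⁴
  web plate: d = 1.96643 in → contributes +95.2012 in⁴
  top plate: d = 8.16643 in → contributes +64.0358 in⁴
Total I = 245.506 in⁴.

I_xx ≈ 245.5 in⁴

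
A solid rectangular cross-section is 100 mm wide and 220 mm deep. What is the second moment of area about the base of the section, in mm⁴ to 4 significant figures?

The section: 100 × 220, A = 22 000 mm², y = 110 mm, Ī = 88 733 333 mm⁴.
Transfer it to the base of the section using Ī + A·d² with d = y − 0:
  the section: d = 110 mm → contributes +354 933 333 mm⁴
Total I = 354 933 333 mm⁴.

I_base ≈ 3.549 × 10⁸ mm⁴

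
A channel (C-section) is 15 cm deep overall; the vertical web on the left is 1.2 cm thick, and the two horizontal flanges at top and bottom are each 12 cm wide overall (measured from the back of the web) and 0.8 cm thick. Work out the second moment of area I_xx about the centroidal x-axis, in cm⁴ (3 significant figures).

I_xx ≈ 1210 cm⁴

Split into non-overlapping primitives; take the origin at the lower-left of the bounding box.
Web: 1.2 × 15, A = 18 cm², y = 7.5 cm, Ī = 337.5 cm⁴.
Top flange (beyond web): 10.8 × 0.8, A = 8.64 cm², y = 14.6 cm, Ī = 0.4608 cm⁴.
Bottom flange (beyond web): 10.8 × 0.8, A = 8.64 cm², y = 0.4 cm, Ī = 0.4608 cm⁴.
By symmetry the centroid is at mid-height, ȳ = 7.5 cm.
Transfer each piece to the centroidal x-axis using Ī + A·d² with d = y − 7.5:
  web: d = 0 cm → contributes +337.5 cm⁴
  top flange (beyond web): d = 7.1 cm → contributes +436 cm⁴
  bottom flange (beyond web): d = -7.1 cm → contributes +436 cm⁴
Total I = 1209.5 cm⁴.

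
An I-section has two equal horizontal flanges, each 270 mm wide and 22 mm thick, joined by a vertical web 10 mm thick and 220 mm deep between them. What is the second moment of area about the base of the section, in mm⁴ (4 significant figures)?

I_base ≈ 4.286 × 10⁸ mm⁴

Break the section into simple shapes (no overlaps), measuring from the bottom-left corner of the bounding box.
Bottom flange: 270 × 22, A = 5 940 mm², y = 11 mm, Ī = 239 580 mm⁴.
Web: 10 × 220, A = 2 200 mm², y = 132 mm, Ī = 8 873 333 mm⁴.
Top flange: 270 × 22, A = 5 940 mm², y = 253 mm, Ī = 239 580 mm⁴.
Transfer each piece to a horizontal axis along the bottom face using Ī + A·d² with d = y − 0:
  bottom flange: d = 11 mm → contributes +958 320 mm⁴
  web: d = 132 mm → contributes +47 206 133 mm⁴
  top flange: d = 253 mm → contributes +380 453 040 mm⁴
Total I = 428 617 493 mm⁴.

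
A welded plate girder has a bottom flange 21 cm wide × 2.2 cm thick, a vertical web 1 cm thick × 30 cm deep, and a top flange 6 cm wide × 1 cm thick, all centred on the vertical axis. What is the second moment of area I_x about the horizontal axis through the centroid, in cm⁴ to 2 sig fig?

Treat the section as a set of non-overlapping primitives; coordinates are from the bounding-box lower-left.
Bottom plate: 21 × 2.2, A = 46.2 cm², y = 1.1 cm, Ī = 18.63 cm⁴.
Web plate: 1 × 30, A = 30 cm², y = 17.2 cm, Ī = 2 250 cm⁴.
Top plate: 6 × 1, A = 6 cm², y = 32.7 cm, Ī = 0.5 cm⁴.
Centroid: ȳ = ΣA·y / ΣA = 9.282 cm.
Transfer each piece to the horizontal axis through the centroid using Ī + A·d² with d = y − 9.282:
  bottom plate: d = -8.182 cm → contributes +3 112 cm⁴
  web plate: d = 7.918 cm → contributes +4 131 cm⁴
  top plate: d = 23.42 cm → contributes +3 291 cm⁴
Total I = 10 533 cm⁴.

I_x ≈ 1.1 × 10⁴ cm⁴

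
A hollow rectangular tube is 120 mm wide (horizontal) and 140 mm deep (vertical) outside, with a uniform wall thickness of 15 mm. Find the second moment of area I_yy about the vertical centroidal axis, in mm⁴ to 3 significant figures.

Split into non-overlapping primitives; take the origin at the lower-left of the bounding box.
Outer rectangle: 120 × 140, A = 16 800 mm², x = 60 mm, Ī = 20 160 000 mm⁴.
Inner void (subtracted): 90 × 110, A = 9 900 mm², x = 60 mm, Ī = 6 682 500 mm⁴.
By symmetry the centroid is at mid-width, x̄ = 60 mm.
All pieces are centred on the vertical centroidal axis, so I = ΣĪ (holes subtracted) = 13 477 500 mm⁴.

I_yy ≈ 1.35 × 10⁷ mm⁴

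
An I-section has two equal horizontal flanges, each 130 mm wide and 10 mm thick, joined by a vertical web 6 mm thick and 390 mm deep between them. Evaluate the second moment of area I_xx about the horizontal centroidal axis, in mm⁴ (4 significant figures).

I_xx ≈ 1.337 × 10⁸ mm⁴

Split into non-overlapping primitives; take the origin at the lower-left of the bounding box.
Bottom flange: 130 × 10, A = 1 300 mm², y = 5 mm, Ī = 10833.3 mm⁴.
Web: 6 × 390, A = 2 340 mm², y = 205 mm, Ī = 29 659 500 mm⁴.
Top flange: 130 × 10, A = 1 300 mm², y = 405 mm, Ī = 10833.3 mm⁴.
By symmetry the centroid is at mid-height, ȳ = 205 mm.
Transfer each piece to the horizontal centroidal axis using Ī + A·d² with d = y − 205:
  bottom flange: d = -200 mm → contributes +52 010 833 mm⁴
  web: d = 0 mm → contributes +29 659 500 mm⁴
  top flange: d = 200 mm → contributes +52 010 833 mm⁴
Total I = 133 681 167 mm⁴.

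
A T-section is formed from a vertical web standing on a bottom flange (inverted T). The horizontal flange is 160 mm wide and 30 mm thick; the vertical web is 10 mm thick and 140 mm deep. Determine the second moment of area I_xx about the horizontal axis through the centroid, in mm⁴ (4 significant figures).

I_xx ≈ 1.048 × 10⁷ mm⁴

Decompose the section into non-overlapping parts with the origin at the bottom-left of its bounding rectangle.
Flange: 160 × 30, A = 4 800 mm², y = 15 mm, Ī = 360 000 mm⁴.
Web: 10 × 140, A = 1 400 mm², y = 100 mm, Ī = 2 286 667 mm⁴.
Centroid: ȳ = ΣA·y / ΣA = 34.1935 mm.
Transfer each piece to the horizontal axis through the centroid using Ī + A·d² with d = y − 34.1935:
  flange: d = -19.1935 mm → contributes +2 128 283 mm⁴
  web: d = 65.8065 mm → contributes +8 349 351 mm⁴
Total I = 10 477 634 mm⁴.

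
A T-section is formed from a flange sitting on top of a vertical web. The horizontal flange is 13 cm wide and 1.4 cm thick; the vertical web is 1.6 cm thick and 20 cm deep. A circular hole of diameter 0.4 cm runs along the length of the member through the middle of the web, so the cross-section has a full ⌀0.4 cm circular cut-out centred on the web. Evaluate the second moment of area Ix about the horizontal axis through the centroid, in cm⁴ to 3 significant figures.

Split into non-overlapping primitives; take the origin at the lower-left of the bounding box.
Flange: 13 × 1.4, A = 18.2 cm², y = 20.7 cm, Ī = 2.9727 cm⁴.
Web: 1.6 × 20, A = 32 cm², y = 10 cm, Ī = 1066.7 cm⁴.
Hole (subtracted): ⌀0.4, A = 0.12566 cm², y = 10 cm, Ī = 0.0012566 cm⁴.
Centroid: ȳ = ΣA·y / ΣA = 13.889 cm.
Transfer each piece to the horizontal axis through the centroid using Ī + A·d² with d = y − 13.889:
  flange: d = 6.811 cm → contributes +847.26 cm⁴
  web: d = -3.889 cm → contributes +1550.6 cm⁴
  hole: d = -3.889 cm → contributes −1.9019 cm⁴
Total I = 2 396 cm⁴.

Ix ≈ 2400 cm⁴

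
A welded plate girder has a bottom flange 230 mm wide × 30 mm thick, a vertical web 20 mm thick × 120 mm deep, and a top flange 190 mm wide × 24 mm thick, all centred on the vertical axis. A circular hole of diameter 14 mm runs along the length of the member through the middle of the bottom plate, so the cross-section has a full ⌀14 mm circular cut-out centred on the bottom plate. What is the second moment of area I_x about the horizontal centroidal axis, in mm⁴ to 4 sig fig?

I_x ≈ 6.290 × 10⁷ mm⁴

Break the section into simple shapes (no overlaps), measuring from the bottom-left corner of the bounding box.
Bottom plate: 230 × 30, A = 6 900 mm², y = 15 mm, Ī = 517 500 mm⁴.
Web plate: 20 × 120, A = 2 400 mm², y = 90 mm, Ī = 2 880 000 mm⁴.
Top plate: 190 × 24, A = 4 560 mm², y = 162 mm, Ī = 218 880 mm⁴.
Hole (subtracted): ⌀14, A = 153.938 mm², y = 15 mm, Ī = 1885.74 mm⁴.
Centroid: ȳ = ΣA·y / ΣA = 77.0397 mm.
Transfer each piece to the horizontal centroidal axis using Ī + A·d² with d = y − 77.0397:
  bottom plate: d = -62.0397 mm → contributes +27 075 080 mm⁴
  web plate: d = 12.9603 mm → contributes +3 283 126 mm⁴
  top plate: d = 84.9603 mm → contributes +33 134 110 mm⁴
  hole: d = -62.0397 mm → contributes −594 382 mm⁴
Total I = 62 897 935 mm⁴.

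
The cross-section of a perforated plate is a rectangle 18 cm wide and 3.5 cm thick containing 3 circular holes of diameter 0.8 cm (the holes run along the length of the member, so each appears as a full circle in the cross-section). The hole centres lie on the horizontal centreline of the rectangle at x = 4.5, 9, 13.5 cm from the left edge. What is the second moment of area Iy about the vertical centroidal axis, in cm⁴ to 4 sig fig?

Decompose the section into non-overlapping parts with the origin at the bottom-left of its bounding rectangle.
Plate: 18 × 3.5, A = 63 cm², x = 9 cm, Ī = 1 701 cm⁴.
Hole 1 (subtracted): ⌀0.8, A = 0.502655 cm², x = 4.5 cm, Ī = 0.0201062 cm⁴.
Hole 2 (subtracted): ⌀0.8, A = 0.502655 cm², x = 9 cm, Ī = 0.0201062 cm⁴.
Hole 3 (subtracted): ⌀0.8, A = 0.502655 cm², x = 13.5 cm, Ī = 0.0201062 cm⁴.
By symmetry the centroid is at mid-width, x̄ = 9 cm.
Transfer each piece to the vertical centroidal axis using Ī + A·d² with d = x − 9:
  plate: d = 0 cm → contributes +1 701 cm⁴
  hole 1: d = -4.5 cm → contributes −10.1989 cm⁴
  hole 2: d = 0 cm → contributes −0.0201062 cm⁴
  hole 3: d = 4.5 cm → contributes −10.1989 cm⁴
Total I = 1680.58 cm⁴.

Iy ≈ 1681 cm⁴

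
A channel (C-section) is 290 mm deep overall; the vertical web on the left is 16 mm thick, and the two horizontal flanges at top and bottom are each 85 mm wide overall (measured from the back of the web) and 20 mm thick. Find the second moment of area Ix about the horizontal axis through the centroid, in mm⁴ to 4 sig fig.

Ix ≈ 8.291 × 10⁷ mm⁴

Treat the section as a set of non-overlapping primitives; coordinates are from the bounding-box lower-left.
Web: 16 × 290, A = 4 640 mm², y = 145 mm, Ī = 32 518 667 mm⁴.
Top flange (beyond web): 69 × 20, A = 1 380 mm², y = 280 mm, Ī = 46 000 mm⁴.
Bottom flange (beyond web): 69 × 20, A = 1 380 mm², y = 10 mm, Ī = 46 000 mm⁴.
By symmetry the centroid is at mid-height, ȳ = 145 mm.
Transfer each piece to the horizontal axis through the centroid using Ī + A·d² with d = y − 145:
  web: d = 0 mm → contributes +32 518 667 mm⁴
  top flange (beyond web): d = 135 mm → contributes +25 196 500 mm⁴
  bottom flange (beyond web): d = -135 mm → contributes +25 196 500 mm⁴
Total I = 82 911 667 mm⁴.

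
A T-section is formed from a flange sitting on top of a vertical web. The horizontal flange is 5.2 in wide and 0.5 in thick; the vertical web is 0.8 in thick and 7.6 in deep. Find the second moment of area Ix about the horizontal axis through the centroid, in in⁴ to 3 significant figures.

Treat the section as a set of non-overlapping primitives; coordinates are from the bounding-box lower-left.
Flange: 5.2 × 0.5, A = 2.6 in², y = 7.85 in, Ī = 0.054167 in⁴.
Web: 0.8 × 7.6, A = 6.08 in², y = 3.8 in, Ī = 29.265 in⁴.
Centroid: ȳ = ΣA·y / ΣA = 5.0131 in.
Transfer each piece to the horizontal axis through the centroid using Ī + A·d² with d = y − 5.0131:
  flange: d = 2.8369 in → contributes +20.978 in⁴
  web: d = -1.2131 in → contributes +38.213 in⁴
Total I = 59.191 in⁴.

Ix ≈ 59.2 in⁴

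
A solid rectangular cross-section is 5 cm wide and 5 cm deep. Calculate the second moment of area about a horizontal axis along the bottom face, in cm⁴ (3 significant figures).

The section: 5 × 5, A = 25 cm², y = 2.5 cm, Ī = 52.083 cm⁴.
Transfer it to a horizontal axis along the bottom face using Ī + A·d² with d = y − 0:
  the section: d = 2.5 cm → contributes +208.33 cm⁴
Total I = 208.33 cm⁴.

I_base ≈ 208 cm⁴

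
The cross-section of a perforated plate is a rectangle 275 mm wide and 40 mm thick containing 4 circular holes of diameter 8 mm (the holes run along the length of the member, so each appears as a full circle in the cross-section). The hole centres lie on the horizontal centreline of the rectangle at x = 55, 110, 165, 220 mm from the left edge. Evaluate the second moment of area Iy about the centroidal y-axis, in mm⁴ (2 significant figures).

Iy ≈ 6.9 × 10⁷ mm⁴

Break the section into simple shapes (no overlaps), measuring from the bottom-left corner of the bounding box.
Plate: 275 × 40, A = 11 000 mm², x = 137.5 mm, Ī = 69 322 917 mm⁴.
Hole 1 (subtracted): ⌀8, A = 50.27 mm², x = 55 mm, Ī = 201.1 mm⁴.
Hole 2 (subtracted): ⌀8, A = 50.27 mm², x = 110 mm, Ī = 201.1 mm⁴.
Hole 3 (subtracted): ⌀8, A = 50.27 mm², x = 165 mm, Ī = 201.1 mm⁴.
Hole 4 (subtracted): ⌀8, A = 50.27 mm², x = 220 mm, Ī = 201.1 mm⁴.
By symmetry the centroid is at mid-width, x̄ = 137.5 mm.
Transfer each piece to the centroidal y-axis using Ī + A·d² with d = x − 137.5:
  plate: d = 0 mm → contributes +69 322 917 mm⁴
  hole 1: d = -82.5 mm → contributes −342 321 mm⁴
  hole 2: d = -27.5 mm → contributes −38 214 mm⁴
  hole 3: d = 27.5 mm → contributes −38 214 mm⁴
  hole 4: d = 82.5 mm → contributes −342 321 mm⁴
Total I = 68 561 847 mm⁴.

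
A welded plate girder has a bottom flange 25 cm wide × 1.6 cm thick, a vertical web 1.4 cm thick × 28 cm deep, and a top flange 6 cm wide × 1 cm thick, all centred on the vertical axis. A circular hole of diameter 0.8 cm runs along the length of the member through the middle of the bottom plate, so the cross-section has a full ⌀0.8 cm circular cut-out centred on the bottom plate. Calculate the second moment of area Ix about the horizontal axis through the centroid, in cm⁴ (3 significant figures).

Treat the section as a set of non-overlapping primitives; coordinates are from the bounding-box lower-left.
Bottom plate: 25 × 1.6, A = 40 cm², y = 0.8 cm, Ī = 8.5333 cm⁴.
Web plate: 1.4 × 28, A = 39.2 cm², y = 15.6 cm, Ī = 2561.1 cm⁴.
Top plate: 6 × 1, A = 6 cm², y = 30.1 cm, Ī = 0.5 cm⁴.
Hole (subtracted): ⌀0.8, A = 0.50265 cm², y = 0.8 cm, Ī = 0.020106 cm⁴.
Centroid: ȳ = ΣA·y / ΣA = 9.7254 cm.
Transfer each piece to the horizontal axis through the centroid using Ī + A·d² with d = y − 9.7254:
  bottom plate: d = -8.9254 cm → contributes +3195.1 cm⁴
  web plate: d = 5.8746 cm → contributes +3913.9 cm⁴
  top plate: d = 20.375 cm → contributes +2491.2 cm⁴
  hole: d = -8.9254 cm → contributes −40.063 cm⁴
Total I = 9560.1 cm⁴.

Ix ≈ 9560 cm⁴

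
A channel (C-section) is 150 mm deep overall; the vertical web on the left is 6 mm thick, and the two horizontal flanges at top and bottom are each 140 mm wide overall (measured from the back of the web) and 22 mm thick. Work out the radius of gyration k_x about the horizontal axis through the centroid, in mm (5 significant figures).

Break the section into simple shapes (no overlaps), measuring from the bottom-left corner of the bounding box.
Web: 6 × 150, A = 900 mm², y = 75 mm, Ī = 1 687 500 mm⁴.
Top flange (beyond web): 134 × 22, A = 2 948 mm², y = 139 mm, Ī = 118902.7 mm⁴.
Bottom flange (beyond web): 134 × 22, A = 2 948 mm², y = 11 mm, Ī = 118902.7 mm⁴.
By symmetry the centroid is at mid-height, ȳ = 75 mm.
Transfer each piece to the horizontal axis through the centroid using Ī + A·d² with d = y − 75:
  web: d = 0 mm → contributes +1 687 500 mm⁴
  top flange (beyond web): d = 64 mm → contributes +12 193 911 mm⁴
  bottom flange (beyond web): d = -64 mm → contributes +12 193 911 mm⁴
Total I = 26 075 321 mm⁴.
Radius of gyration: k = √(I/A) = √(26 075 321 / 6 796) = 61.94242 mm.

k_x ≈ 61.942 mm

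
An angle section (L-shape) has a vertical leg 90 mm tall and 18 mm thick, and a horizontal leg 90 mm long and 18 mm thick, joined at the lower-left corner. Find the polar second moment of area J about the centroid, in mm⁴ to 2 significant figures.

J ≈ 4.1 × 10⁶ mm⁴

Break the section into simple shapes (no overlaps), measuring from the bottom-left corner of the bounding box.
Vertical leg: 18 × 90, A = 1 620 mm², y = 45 mm, Ī = 1 093 500 mm⁴.
Horizontal leg (remainder): 72 × 18, A = 1 296 mm², y = 9 mm, Ī = 34 992 mm⁴.
Centroid: ȳ = ΣA·y / ΣA = 29 mm.
Transfer each piece to the centroidal x-axis using Ī + A·d² with d = y − 29:
  vertical leg: d = 16 mm → contributes +1 508 220 mm⁴
  horizontal leg (remainder): d = -20 mm → contributes +553 392 mm⁴
Total I = 2 061 612 mm⁴.
For the y-axis: x̄ = 29 mm.
Repeating about the centroidal y-axis gives I_y = 2 061 612 mm⁴.
Polar second moment: J = I_x + I_y = 4 123 224 mm⁴.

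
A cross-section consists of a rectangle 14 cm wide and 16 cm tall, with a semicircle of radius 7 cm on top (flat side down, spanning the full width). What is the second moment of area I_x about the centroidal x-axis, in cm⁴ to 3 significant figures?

Split into non-overlapping primitives; take the origin at the lower-left of the bounding box.
Rectangular body: 14 × 16, A = 224 cm², y = 8 cm, Ī = 4778.7 cm⁴.
Semicircular cap: semicircle r = 7, A = 76.969 cm², y = 18.971 cm, Ī = 263.53 cm⁴.
Centroid: ȳ = ΣA·y / ΣA = 10.806 cm.
Transfer each piece to the centroidal x-axis using Ī + A·d² with d = y − 10.806:
  rectangular body: d = -2.8057 cm → contributes +6541.9 cm⁴
  semicircular cap: d = 8.1652 cm → contributes +5395.1 cm⁴
Total I = 11 937 cm⁴.

I_x ≈ 1.19 × 10⁴ cm⁴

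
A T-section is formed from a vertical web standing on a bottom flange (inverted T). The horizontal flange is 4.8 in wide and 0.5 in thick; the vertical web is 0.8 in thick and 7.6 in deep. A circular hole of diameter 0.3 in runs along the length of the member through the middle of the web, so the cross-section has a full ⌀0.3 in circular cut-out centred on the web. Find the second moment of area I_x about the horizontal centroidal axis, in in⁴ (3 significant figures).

I_x ≈ 57.4 in⁴

Split into non-overlapping primitives; take the origin at the lower-left of the bounding box.
Flange: 4.8 × 0.5, A = 2.4 in², y = 0.25 in, Ī = 0.05 in⁴.
Web: 0.8 × 7.6, A = 6.08 in², y = 4.3 in, Ī = 29.265 in⁴.
Hole (subtracted): ⌀0.3, A = 0.070686 in², y = 4.3 in, Ī = 0.00039761 in⁴.
Centroid: ȳ = ΣA·y / ΣA = 3.1441 in.
Transfer each piece to the horizontal centroidal axis using Ī + A·d² with d = y − 3.1441:
  flange: d = -2.8941 in → contributes +20.152 in⁴
  web: d = 1.1559 in → contributes +37.388 in⁴
  hole: d = 1.1559 in → contributes −0.094835 in⁴
Total I = 57.446 in⁴.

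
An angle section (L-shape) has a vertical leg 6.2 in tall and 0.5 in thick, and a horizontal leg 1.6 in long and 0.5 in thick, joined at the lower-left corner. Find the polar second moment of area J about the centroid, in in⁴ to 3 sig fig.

J ≈ 14.2 in⁴

Treat the section as a set of non-overlapping primitives; coordinates are from the bounding-box lower-left.
Vertical leg: 0.5 × 6.2, A = 3.1 in², y = 3.1 in, Ī = 9.9303 in⁴.
Horizontal leg (remainder): 1.1 × 0.5, A = 0.55 in², y = 0.25 in, Ī = 0.011458 in⁴.
Centroid: ȳ = ΣA·y / ΣA = 2.6705 in.
Transfer each piece to the centroidal x-axis using Ī + A·d² with d = y − 2.6705:
  vertical leg: d = 0.42945 in → contributes +10.502 in⁴
  horizontal leg (remainder): d = -2.4205 in → contributes +3.2339 in⁴
Total I = 13.736 in⁴.
For the y-axis: x̄ = 0.37055 in.
Repeating about the centroidal y-axis gives I_y = 0.419 in⁴.
Polar second moment: J = I_x + I_y = 14.155 in⁴.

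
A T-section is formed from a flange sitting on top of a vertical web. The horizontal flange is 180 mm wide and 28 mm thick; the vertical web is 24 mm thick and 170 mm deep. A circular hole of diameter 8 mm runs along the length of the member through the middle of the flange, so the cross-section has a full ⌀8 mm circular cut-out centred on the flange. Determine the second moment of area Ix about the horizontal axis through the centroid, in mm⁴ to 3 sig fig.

Ix ≈ 3.22 × 10⁷ mm⁴

Break the section into simple shapes (no overlaps), measuring from the bottom-left corner of the bounding box.
Flange: 180 × 28, A = 5 040 mm², y = 184 mm, Ī = 329 280 mm⁴.
Web: 24 × 170, A = 4 080 mm², y = 85 mm, Ī = 9 826 000 mm⁴.
Hole (subtracted): ⌀8, A = 50.265 mm², y = 184 mm, Ī = 201.06 mm⁴.
Centroid: ȳ = ΣA·y / ΣA = 139.47 mm.
Transfer each piece to the horizontal axis through the centroid using Ī + A·d² with d = y − 139.47:
  flange: d = 44.535 mm → contributes +10 325 415 mm⁴
  web: d = -54.465 mm → contributes +21 929 091 mm⁴
  hole: d = 44.535 mm → contributes −99 896 mm⁴
Total I = 32 154 610 mm⁴.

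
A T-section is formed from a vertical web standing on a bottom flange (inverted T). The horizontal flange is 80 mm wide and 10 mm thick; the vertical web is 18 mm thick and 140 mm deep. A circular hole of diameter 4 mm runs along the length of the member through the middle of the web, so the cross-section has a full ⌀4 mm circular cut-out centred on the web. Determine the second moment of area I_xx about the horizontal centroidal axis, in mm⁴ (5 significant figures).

I_xx ≈ 7.5342 × 10⁶ mm⁴

Split into non-overlapping primitives; take the origin at the lower-left of the bounding box.
Flange: 80 × 10, A = 800 mm², y = 5 mm, Ī = 6666.667 mm⁴.
Web: 18 × 140, A = 2 520 mm², y = 80 mm, Ī = 4 116 000 mm⁴.
Hole (subtracted): ⌀4, A = 12.56637 mm², y = 80 mm, Ī = 12.56637 mm⁴.
Centroid: ȳ = ΣA·y / ΣA = 61.85905 mm.
Transfer each piece to the horizontal centroidal axis using Ī + A·d² with d = y − 61.85905:
  flange: d = -56.85905 mm → contributes +2 593 028 mm⁴
  web: d = 18.14095 mm → contributes +4 945 317 mm⁴
  hole: d = 18.14095 mm → contributes −4148.086 mm⁴
Total I = 7 534 197 mm⁴.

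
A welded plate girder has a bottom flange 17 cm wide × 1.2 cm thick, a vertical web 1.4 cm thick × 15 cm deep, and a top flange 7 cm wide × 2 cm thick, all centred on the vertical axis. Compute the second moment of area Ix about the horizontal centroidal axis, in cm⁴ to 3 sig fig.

Ix ≈ 2710 cm⁴

Decompose the section into non-overlapping parts with the origin at the bottom-left of its bounding rectangle.
Bottom plate: 17 × 1.2, A = 20.4 cm², y = 0.6 cm, Ī = 2.448 cm⁴.
Web plate: 1.4 × 15, A = 21 cm², y = 8.7 cm, Ī = 393.75 cm⁴.
Top plate: 7 × 2, A = 14 cm², y = 17.2 cm, Ī = 4.6667 cm⁴.
Centroid: ȳ = ΣA·y / ΣA = 7.8653 cm.
Transfer each piece to the horizontal centroidal axis using Ī + A·d² with d = y − 7.8653:
  bottom plate: d = -7.2653 cm → contributes +1079.3 cm⁴
  web plate: d = 0.83466 cm → contributes +408.38 cm⁴
  top plate: d = 9.3347 cm → contributes +1224.6 cm⁴
Total I = 2712.2 cm⁴.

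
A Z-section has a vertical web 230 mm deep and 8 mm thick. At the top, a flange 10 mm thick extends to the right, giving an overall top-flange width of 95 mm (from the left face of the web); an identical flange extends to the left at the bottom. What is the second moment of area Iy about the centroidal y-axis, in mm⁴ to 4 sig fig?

Iy ≈ 5.033 × 10⁶ mm⁴

Break the section into simple shapes (no overlaps), measuring from the bottom-left corner of the bounding box.
Web: 8 × 230, A = 1 840 mm², x = 91 mm, Ī = 9813.33 mm⁴.
Top flange (beyond web): 87 × 10, A = 870 mm², x = 138.5 mm, Ī = 548 753 mm⁴.
Bottom flange (beyond web): 87 × 10, A = 870 mm², x = 43.5 mm, Ī = 548 753 mm⁴.
Centroid: x̄ = ΣA·x / ΣA = 91 mm.
Transfer each piece to the centroidal y-axis using Ī + A·d² with d = x − 91:
  web: d = 0 mm → contributes +9813.33 mm⁴
  top flange (beyond web): d = 47.5 mm → contributes +2 511 690 mm⁴
  bottom flange (beyond web): d = -47.5 mm → contributes +2 511 690 mm⁴
Total I = 5 033 193 mm⁴.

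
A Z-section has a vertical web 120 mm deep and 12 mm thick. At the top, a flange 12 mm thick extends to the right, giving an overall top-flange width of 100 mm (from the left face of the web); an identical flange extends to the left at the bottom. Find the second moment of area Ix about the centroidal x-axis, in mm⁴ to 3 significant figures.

Ix ≈ 7.91 × 10⁶ mm⁴

Split into non-overlapping primitives; take the origin at the lower-left of the bounding box.
Web: 12 × 120, A = 1 440 mm², y = 60 mm, Ī = 1 728 000 mm⁴.
Top flange (beyond web): 88 × 12, A = 1 056 mm², y = 114 mm, Ī = 12 672 mm⁴.
Bottom flange (beyond web): 88 × 12, A = 1 056 mm², y = 6 mm, Ī = 12 672 mm⁴.
Centroid: ȳ = ΣA·y / ΣA = 60 mm.
Transfer each piece to the centroidal x-axis using Ī + A·d² with d = y − 60:
  web: d = 0 mm → contributes +1 728 000 mm⁴
  top flange (beyond web): d = 54 mm → contributes +3 091 968 mm⁴
  bottom flange (beyond web): d = -54 mm → contributes +3 091 968 mm⁴
Total I = 7 911 936 mm⁴.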